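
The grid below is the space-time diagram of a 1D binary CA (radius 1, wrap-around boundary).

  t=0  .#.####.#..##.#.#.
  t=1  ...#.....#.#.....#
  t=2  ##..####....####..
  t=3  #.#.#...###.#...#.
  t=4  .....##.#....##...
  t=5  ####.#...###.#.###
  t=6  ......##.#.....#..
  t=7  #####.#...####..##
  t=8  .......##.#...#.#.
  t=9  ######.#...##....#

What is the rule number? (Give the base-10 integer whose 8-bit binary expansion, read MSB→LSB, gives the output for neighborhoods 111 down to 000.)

25

  ### -> .   bit 7 = 0  t=0,i=4
  ##. -> .   bit 6 = 0  t=0,i=6
  #.# -> .   bit 5 = 0  t=0,i=2
  #.. -> #   bit 4 = 1  t=0,i=9
  .## -> #   bit 3 = 1  t=0,i=3
  .#. -> .   bit 2 = 0  t=0,i=1
  ..# -> .   bit 1 = 0  t=0,i=0
  ... -> #   bit 0 = 1  t=1,i=1
  bits 00011001 = 25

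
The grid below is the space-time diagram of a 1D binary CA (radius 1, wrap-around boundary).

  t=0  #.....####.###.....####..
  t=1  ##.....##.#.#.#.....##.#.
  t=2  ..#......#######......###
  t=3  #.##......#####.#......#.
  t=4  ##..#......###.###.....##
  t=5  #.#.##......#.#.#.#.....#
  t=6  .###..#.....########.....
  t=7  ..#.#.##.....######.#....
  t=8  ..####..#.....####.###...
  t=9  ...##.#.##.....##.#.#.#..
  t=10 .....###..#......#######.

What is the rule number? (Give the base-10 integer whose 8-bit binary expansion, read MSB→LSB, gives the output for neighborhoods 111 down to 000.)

  [7] ### => #  t=0,i=7
  [6] ##. => .  t=0,i=9
  [5] #.# => #  t=0,i=10
  [4] #.. => #  t=0,i=1
  [3] .## => .  t=0,i=6
  [2] .#. => #  t=0,i=0
  [1] ..# => .  t=0,i=5
  [0] ... => .  t=0,i=2
  bits 10110100 = 180

180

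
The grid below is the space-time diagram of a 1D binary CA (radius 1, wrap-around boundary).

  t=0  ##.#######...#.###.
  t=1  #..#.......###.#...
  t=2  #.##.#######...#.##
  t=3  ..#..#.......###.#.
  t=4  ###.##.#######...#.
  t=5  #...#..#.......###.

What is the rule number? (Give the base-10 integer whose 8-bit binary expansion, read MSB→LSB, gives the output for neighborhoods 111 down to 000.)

  nb ###: next=.  (t=0,i=4, bit7=0)
  nb ##.: next=.  (t=0,i=1, bit6=0)
  nb #.#: next=.  (t=0,i=2, bit5=0)
  nb #..: next=.  (t=0,i=10, bit4=0)
  nb .##: next=#  (t=0,i=0, bit3=1)
  nb .#.: next=#  (t=0,i=13, bit2=1)
  nb ..#: next=#  (t=0,i=12, bit1=1)
  nb ...: next=#  (t=0,i=11, bit0=1)
  bits 00001111 = 15

15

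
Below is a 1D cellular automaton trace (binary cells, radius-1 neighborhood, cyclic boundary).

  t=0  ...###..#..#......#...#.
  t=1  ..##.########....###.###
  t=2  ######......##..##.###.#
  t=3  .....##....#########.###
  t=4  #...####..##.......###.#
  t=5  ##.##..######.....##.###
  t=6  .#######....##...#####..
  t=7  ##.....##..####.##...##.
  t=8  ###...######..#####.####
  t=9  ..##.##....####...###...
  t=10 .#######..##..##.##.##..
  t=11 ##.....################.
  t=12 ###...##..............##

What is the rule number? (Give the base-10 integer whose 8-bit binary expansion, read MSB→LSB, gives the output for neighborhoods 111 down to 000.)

  ###|.  b7=0 t=0,i=4
  ##.|#  b6=1 t=0,i=5
  #.#|#  b5=1 t=1,i=4
  #..|#  b4=1 t=0,i=6
  .##|#  b3=1 t=0,i=3
  .#.|#  b2=1 t=0,i=8
  ..#|#  b1=1 t=0,i=2
  ...|.  b0=0 t=0,i=0
  bits 01111110 = 126

126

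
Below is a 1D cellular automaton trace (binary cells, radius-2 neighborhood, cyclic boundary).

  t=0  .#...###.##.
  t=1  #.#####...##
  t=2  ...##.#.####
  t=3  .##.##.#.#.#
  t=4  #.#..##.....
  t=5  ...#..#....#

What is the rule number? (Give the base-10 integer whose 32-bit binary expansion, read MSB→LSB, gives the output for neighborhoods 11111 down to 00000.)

  nb #####: next=#  (t=1,i=4, bit31=1)
  nb ####.: next=.  (t=1,i=5, bit30=0)
  nb ###.#: next=.  (t=0,i=7, bit29=0)
  nb ###..: next=#  (t=1,i=6, bit28=1)
  nb ##.##: next=.  (t=0,i=8, bit27=0)
  nb ##.#.: next=#  (t=2,i=5, bit26=1)
  nb ##..#: next=#  (t=0,i=11, bit25=1)
  nb ##...: next=.  (t=1,i=7, bit24=0)
  nb #.###: next=.  (t=1,i=2, bit23=0)
  nb #.##.: next=.  (t=0,i=9, bit22=0)
  nb #.#.#: next=.  (t=2,i=6, bit21=0)
  nb #.#..: next=.  (t=4,i=2, bit20=0)
  nb #..##: next=.  (t=4,i=4, bit19=0)
  nb #..#.: next=#  (t=0,i=0, bit18=1)
  nb #...#: next=#  (t=0,i=3, bit17=1)
  nb #....: next=.  (t=4,i=8, bit16=0)
  nb .####: next=#  (t=1,i=3, bit15=1)
  nb .###.: next=#  (t=0,i=6, bit14=1)
  nb .##.#: next=#  (t=2,i=4, bit13=1)
  nb .##..: next=#  (t=0,i=10, bit12=1)
  nb .#.##: next=#  (t=2,i=7, bit11=1)
  nb .#.#.: next=.  (t=3,i=8, bit10=0)
  nb .#..#: next=#  (t=4,i=3, bit9=1)
  nb .#...: next=#  (t=0,i=2, bit8=1)
  nb ..###: next=#  (t=0,i=5, bit7=1)
  nb ..##.: next=.  (t=2,i=3, bit6=0)
  nb ..#.#: next=.  (t=4,i=0, bit5=0)
  nb ..#..: next=.  (t=0,i=1, bit4=0)
  nb ...##: next=#  (t=0,i=4, bit3=1)
  nb ...#.: next=#  (t=4,i=11, bit2=1)
  nb ....#: next=.  (t=4,i=10, bit1=0)
  nb .....: next=.  (t=4,i=9, bit0=0)
  bits 10010110000001101111101110001100 = 2517040012

2517040012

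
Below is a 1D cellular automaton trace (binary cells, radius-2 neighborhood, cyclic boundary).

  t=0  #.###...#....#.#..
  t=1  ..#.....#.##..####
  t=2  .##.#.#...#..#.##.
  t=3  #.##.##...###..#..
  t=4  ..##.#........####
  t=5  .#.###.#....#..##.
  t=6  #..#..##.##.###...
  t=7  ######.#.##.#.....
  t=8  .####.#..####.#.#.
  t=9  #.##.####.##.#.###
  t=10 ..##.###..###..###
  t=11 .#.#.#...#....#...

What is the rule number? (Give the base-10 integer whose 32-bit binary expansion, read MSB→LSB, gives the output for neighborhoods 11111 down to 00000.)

3302860306

  #####|#  b31=1 t=7,i=2
  ####.|#  b30=1 t=1,i=16
  ###.#|.  b29=0 t=5,i=5
  ###..|.  b28=0 t=0,i=4
  ##.##|.  b27=0 t=3,i=4
  ##.#.|#  b26=1 t=2,i=3
  ##..#|.  b25=0 t=1,i=0
  ##...|.  b24=0 t=0,i=5
  #.###|#  b23=1 t=0,i=2
  #.##.|#  b22=1 t=1,i=10
  #.#.#|.  b21=0 t=2,i=4
  #.#..|#  b20=1 t=0,i=15
  #..##|#  b19=1 t=1,i=13
  #..#.|#  b18=1 t=0,i=17
  #...#|.  b17=0 t=0,i=6
  #....|#  b16=1 t=0,i=10
  .####|#  b15=1 t=1,i=15
  .###.|.  b14=0 t=0,i=3
  .##.#|#  b13=1 t=2,i=2
  .##..|.  b12=0 t=1,i=11
  .#.##|.  b11=0 t=0,i=1
  .#.#.|#  b10=1 t=0,i=14
  .#..#|#  b9=1 t=0,i=16
  .#...|.  b8=0 t=0,i=9
  ..###|.  b7=0 t=1,i=14
  ..##.|.  b6=0 t=2,i=1
  ..#.#|.  b5=0 t=0,i=0
  ..#..|#  b4=1 t=0,i=8
  ...##|.  b3=0 t=3,i=9
  ...#.|.  b2=0 t=0,i=7
  ....#|#  b1=1 t=0,i=11
  .....|.  b0=0 t=1,i=5
  bits 11000100110111011010011000010010 = 3302860306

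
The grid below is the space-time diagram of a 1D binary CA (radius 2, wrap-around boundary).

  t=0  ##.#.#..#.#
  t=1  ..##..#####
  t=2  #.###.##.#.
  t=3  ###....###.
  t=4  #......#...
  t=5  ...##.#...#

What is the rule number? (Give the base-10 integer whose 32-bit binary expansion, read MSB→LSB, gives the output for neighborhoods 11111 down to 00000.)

  #####|.  b31=0 t=1,i=8
  ####.|#  b30=1 t=1,i=9
  ###.#|.  b29=0 t=0,i=1
  ###..|.  b28=0 t=1,i=10
  ##.##|.  b27=0 t=2,i=5
  ##.#.|#  b26=1 t=0,i=2
  ##..#|#  b25=1 t=1,i=0
  ##...|.  b24=0 t=3,i=3
  #.###|#  b23=1 t=0,i=10
  #.##.|.  b22=0 t=2,i=6
  #.#.#|#  b21=1 t=0,i=3
  #.#..|.  b20=0 t=0,i=5
  #..##|.  b19=0 t=1,i=1
  #..#.|#  b18=1 t=0,i=7
  #...#|.  b17=0 t=4,i=9
  #....|.  b16=0 t=3,i=4
  .####|#  b15=1 t=1,i=7
  .###.|.  b14=0 t=0,i=0
  .##.#|#  b13=1 t=2,i=7
  .##..|#  b12=1 t=1,i=3
  .#.##|#  b11=1 t=0,i=9
  .#.#.|.  b10=0 t=0,i=4
  .#..#|#  b9=1 t=0,i=6
  .#...|.  b8=0 t=4,i=1
  ..###|#  b7=1 t=1,i=6
  ..##.|#  b6=1 t=1,i=2
  ..#.#|#  b5=1 t=0,i=8
  ..#..|.  b4=0 t=4,i=0
  ...##|.  b3=0 t=3,i=6
  ...#.|#  b2=1 t=4,i=6
  ....#|.  b1=0 t=3,i=5
  .....|#  b0=1 t=4,i=3
  bits 01000110101001001011101011100101 = 1185200869

1185200869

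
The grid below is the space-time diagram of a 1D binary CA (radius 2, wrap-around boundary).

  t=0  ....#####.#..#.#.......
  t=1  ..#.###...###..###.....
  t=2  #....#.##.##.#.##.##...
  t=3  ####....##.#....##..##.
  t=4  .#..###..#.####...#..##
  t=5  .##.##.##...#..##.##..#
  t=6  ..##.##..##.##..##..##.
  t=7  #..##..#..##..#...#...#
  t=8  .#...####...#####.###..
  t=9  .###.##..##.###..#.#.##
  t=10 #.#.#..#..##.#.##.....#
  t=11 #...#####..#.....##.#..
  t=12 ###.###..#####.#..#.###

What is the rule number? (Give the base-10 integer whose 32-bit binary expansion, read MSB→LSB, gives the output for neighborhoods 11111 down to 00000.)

  [31] ##### => #  t=0,i=6
  [30] ####. => .  t=0,i=7
  [29] ###.# => .  t=0,i=8
  [28] ###.. => .  t=1,i=6
  [27] ##.## => #  t=2,i=9
  [26] ##.#. => .  t=0,i=9
  [25] ##..# => #  t=1,i=13
  [24] ##... => #  t=1,i=7
  [23] #.### => .  t=1,i=4
  [22] #.##. => .  t=2,i=7
  [21] #.#.# => .  t=2,i=13
  [20] #.#.. => #  t=0,i=10
  [19] #..## => .  t=1,i=14
  [18] #..#. => #  t=0,i=12
  [17] #...# => #  t=1,i=8
  [16] #.... => #  t=0,i=17
  [15] .#### => #  t=0,i=5
  [14] .###. => #  t=1,i=5
  [13] .##.# => #  t=2,i=8
  [12] .##.. => .  t=2,i=19
  [11] .#.## => .  t=1,i=3
  [10] .#.#. => .  t=0,i=14
  [9] .#..# => #  t=0,i=11
  [8] .#... => #  t=0,i=16
  [7] ..### => #  t=0,i=4
  [6] ..##. => .  t=3,i=8
  [5] ..#.# => .  t=0,i=13
  [4] ..#.. => #  t=2,i=0
  [3] ...## => .  t=0,i=3
  [2] ...#. => .  t=1,i=1
  [1] ....# => #  t=0,i=2
  [0] ..... => .  t=0,i=0
  bits 10001011000101111110001110010010 = 2333598610

2333598610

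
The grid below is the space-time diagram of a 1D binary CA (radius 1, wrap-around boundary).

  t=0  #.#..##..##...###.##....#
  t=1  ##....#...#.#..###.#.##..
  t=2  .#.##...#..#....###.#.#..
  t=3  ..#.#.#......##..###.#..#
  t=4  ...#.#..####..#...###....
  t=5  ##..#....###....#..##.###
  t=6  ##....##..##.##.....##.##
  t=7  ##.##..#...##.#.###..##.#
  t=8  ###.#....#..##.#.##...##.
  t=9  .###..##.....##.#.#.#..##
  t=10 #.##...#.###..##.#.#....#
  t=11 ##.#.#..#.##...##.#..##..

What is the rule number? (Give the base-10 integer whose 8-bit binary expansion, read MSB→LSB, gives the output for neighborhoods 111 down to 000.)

  [7] ### => #  t=0,i=15
  [6] ##. => #  t=0,i=0
  [5] #.# => #  t=0,i=1
  [4] #.. => .  t=0,i=3
  [3] .## => .  t=0,i=5
  [2] .#. => .  t=0,i=2
  [1] ..# => .  t=0,i=4
  [0] ... => #  t=0,i=12
  bits 11100001 = 225

225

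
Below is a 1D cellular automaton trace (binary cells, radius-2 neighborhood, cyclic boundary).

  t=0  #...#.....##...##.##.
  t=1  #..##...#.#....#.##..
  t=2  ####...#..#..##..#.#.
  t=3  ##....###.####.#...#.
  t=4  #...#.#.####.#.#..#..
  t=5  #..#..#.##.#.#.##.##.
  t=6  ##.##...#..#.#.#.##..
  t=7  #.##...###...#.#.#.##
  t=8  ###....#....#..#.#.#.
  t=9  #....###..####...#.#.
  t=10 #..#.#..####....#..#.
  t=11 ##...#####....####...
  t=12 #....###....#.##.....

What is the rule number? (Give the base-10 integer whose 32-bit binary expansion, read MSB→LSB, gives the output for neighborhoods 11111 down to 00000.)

2868413142

  ##### -> #   bit 31 = 1  t=11,i=7
  ####. -> .   bit 30 = 0  t=2,i=2
  ###.# -> #   bit 29 = 1  t=3,i=8
  ###.. -> .   bit 28 = 0  t=2,i=3
  ##.## -> #   bit 27 = 1  t=0,i=17
  ##.#. -> .   bit 26 = 0  t=0,i=20
  ##..# -> #   bit 25 = 1  t=1,i=19
  ##... -> .   bit 24 = 0  t=0,i=12
  #.### -> #   bit 23 = 1  t=2,i=0
  #.##. -> #   bit 22 = 1  t=0,i=18
  #.#.# -> #   bit 21 = 1  t=2,i=19
  #.#.. -> #   bit 20 = 1  t=0,i=0
  #..## -> #   bit 19 = 1  t=1,i=2
  #..#. -> .   bit 18 = 0  t=1,i=20
  #...# -> .   bit 17 = 0  t=0,i=2
  #.... -> .   bit 16 = 0  t=0,i=6
  .#### -> #   bit 15 = 1  t=2,i=1
  .###. -> .   bit 14 = 0  t=3,i=7
  .##.# -> .   bit 13 = 0  t=0,i=16
  .##.. -> .   bit 12 = 0  t=0,i=11
  .#.## -> .   bit 11 = 0  t=1,i=16
  .#.#. -> .   bit 10 = 0  t=1,i=9
  .#..# -> #   bit 9 = 1  t=1,i=1
  .#... -> .   bit 8 = 0  t=0,i=1
  ..### -> #   bit 7 = 1  t=3,i=6
  ..##. -> #   bit 6 = 1  t=0,i=10
  ..#.# -> .   bit 5 = 0  t=1,i=8
  ..#.. -> #   bit 4 = 1  t=0,i=4
  ...## -> .   bit 3 = 0  t=0,i=9
  ...#. -> #   bit 2 = 1  t=0,i=3
  ....# -> #   bit 1 = 1  t=0,i=8
  ..... -> .   bit 0 = 0  t=0,i=7
  bits 10101010111110001000001011010110 = 2868413142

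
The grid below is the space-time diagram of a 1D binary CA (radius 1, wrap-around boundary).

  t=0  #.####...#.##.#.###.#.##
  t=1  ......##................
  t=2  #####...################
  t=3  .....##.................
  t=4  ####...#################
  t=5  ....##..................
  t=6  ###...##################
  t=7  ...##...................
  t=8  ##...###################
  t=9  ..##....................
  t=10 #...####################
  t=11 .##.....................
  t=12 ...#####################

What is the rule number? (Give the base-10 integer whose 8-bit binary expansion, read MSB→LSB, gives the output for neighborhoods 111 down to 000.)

17

  nb ###: next=.  (t=0,i=3, bit7=0)
  nb ##.: next=.  (t=0,i=0, bit6=0)
  nb #.#: next=.  (t=0,i=1, bit5=0)
  nb #..: next=#  (t=0,i=6, bit4=1)
  nb .##: next=.  (t=0,i=2, bit3=0)
  nb .#.: next=.  (t=0,i=9, bit2=0)
  nb ..#: next=.  (t=0,i=8, bit1=0)
  nb ...: next=#  (t=0,i=7, bit0=1)
  bits 00010001 = 17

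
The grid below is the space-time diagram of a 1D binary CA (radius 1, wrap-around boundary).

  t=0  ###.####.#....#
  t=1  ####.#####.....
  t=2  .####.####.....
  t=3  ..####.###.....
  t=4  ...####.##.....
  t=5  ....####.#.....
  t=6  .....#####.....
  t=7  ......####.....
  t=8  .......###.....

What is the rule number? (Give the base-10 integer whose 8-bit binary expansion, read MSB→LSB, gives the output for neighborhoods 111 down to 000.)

  ###|#  b7=1 t=0,i=0
  ##.|#  b6=1 t=0,i=2
  #.#|#  b5=1 t=0,i=3
  #..|.  b4=0 t=0,i=10
  .##|.  b3=0 t=0,i=4
  .#.|#  b2=1 t=0,i=9
  ..#|.  b1=0 t=0,i=13
  ...|.  b0=0 t=0,i=11
  bits 11100100 = 228

228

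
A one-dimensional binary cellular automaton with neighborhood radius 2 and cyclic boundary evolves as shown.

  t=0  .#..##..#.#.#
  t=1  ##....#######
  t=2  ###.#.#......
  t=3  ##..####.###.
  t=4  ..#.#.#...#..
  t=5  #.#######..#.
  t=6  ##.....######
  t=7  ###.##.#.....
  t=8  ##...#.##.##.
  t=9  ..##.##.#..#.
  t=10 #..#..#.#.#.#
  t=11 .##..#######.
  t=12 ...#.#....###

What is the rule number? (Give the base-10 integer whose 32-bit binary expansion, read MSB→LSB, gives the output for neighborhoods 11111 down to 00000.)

1396075939

  nb #####: next=.  (t=1,i=8, bit31=0)
  nb ####.: next=#  (t=1,i=0, bit30=1)
  nb ###.#: next=.  (t=2,i=2, bit29=0)
  nb ###..: next=#  (t=1,i=1, bit28=1)
  nb ##.##: next=.  (t=3,i=8, bit27=0)
  nb ##.#.: next=.  (t=2,i=3, bit26=0)
  nb ##..#: next=#  (t=0,i=6, bit25=1)
  nb ##...: next=#  (t=1,i=2, bit24=1)
  nb #.###: next=.  (t=3,i=9, bit23=0)
  nb #.##.: next=.  (t=3,i=0, bit22=0)
  nb #.#.#: next=#  (t=0,i=10, bit21=1)
  nb #.#..: next=#  (t=0,i=1, bit20=1)
  nb #..##: next=.  (t=0,i=3, bit19=0)
  nb #..#.: next=#  (t=0,i=7, bit18=1)
  nb #...#: next=#  (t=4,i=8, bit17=1)
  nb #....: next=.  (t=1,i=3, bit16=0)
  nb .####: next=.  (t=1,i=7, bit15=0)
  nb .###.: next=#  (t=2,i=1, bit14=1)
  nb .##.#: next=#  (t=7,i=5, bit13=1)
  nb .##..: next=.  (t=0,i=5, bit12=0)
  nb .#.##: next=#  (t=5,i=1, bit11=1)
  nb .#.#.: next=#  (t=0,i=0, bit10=1)
  nb .#..#: next=.  (t=0,i=2, bit9=0)
  nb .#...: next=#  (t=2,i=7, bit8=1)
  nb ..###: next=#  (t=1,i=6, bit7=1)
  nb ..##.: next=.  (t=0,i=4, bit6=0)
  nb ..#.#: next=#  (t=0,i=8, bit5=1)
  nb ..#..: next=.  (t=4,i=10, bit4=0)
  nb ...##: next=.  (t=1,i=5, bit3=0)
  nb ...#.: next=.  (t=4,i=1, bit2=0)
  nb ....#: next=#  (t=1,i=4, bit1=1)
  nb .....: next=#  (t=2,i=9, bit0=1)
  bits 01010011001101100110110110100011 = 1396075939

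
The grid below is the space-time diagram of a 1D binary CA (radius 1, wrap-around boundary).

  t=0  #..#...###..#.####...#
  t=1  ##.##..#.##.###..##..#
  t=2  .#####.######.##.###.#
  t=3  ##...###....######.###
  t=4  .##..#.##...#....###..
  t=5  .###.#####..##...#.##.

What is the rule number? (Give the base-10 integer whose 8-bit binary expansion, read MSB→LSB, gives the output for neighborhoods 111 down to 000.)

  nb ###: next=.  (t=0,i=8, bit7=0)
  nb ##.: next=#  (t=0,i=0, bit6=1)
  nb #.#: next=#  (t=0,i=13, bit5=1)
  nb #..: next=#  (t=0,i=1, bit4=1)
  nb .##: next=#  (t=0,i=7, bit3=1)
  nb .#.: next=#  (t=0,i=3, bit2=1)
  nb ..#: next=.  (t=0,i=2, bit1=0)
  nb ...: next=.  (t=0,i=5, bit0=0)
  bits 01111100 = 124

124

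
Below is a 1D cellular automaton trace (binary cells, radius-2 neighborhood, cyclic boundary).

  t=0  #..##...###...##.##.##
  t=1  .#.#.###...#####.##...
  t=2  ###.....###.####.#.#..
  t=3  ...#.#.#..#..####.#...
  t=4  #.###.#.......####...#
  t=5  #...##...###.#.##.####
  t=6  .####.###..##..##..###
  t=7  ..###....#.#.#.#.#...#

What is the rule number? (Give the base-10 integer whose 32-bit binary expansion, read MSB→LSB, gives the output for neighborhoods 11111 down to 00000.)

  nb #####: next=#  (t=1,i=13, bit31=1)
  nb ####.: next=#  (t=1,i=14, bit30=1)
  nb ###.#: next=#  (t=1,i=15, bit29=1)
  nb ###..: next=.  (t=0,i=0, bit28=0)
  nb ##.##: next=.  (t=0,i=16, bit27=0)
  nb ##.#.: next=#  (t=2,i=16, bit26=1)
  nb ##..#: next=#  (t=0,i=1, bit25=1)
  nb ##...: next=#  (t=0,i=5, bit24=1)
  nb #.###: next=.  (t=0,i=20, bit23=0)
  nb #.##.: next=#  (t=0,i=17, bit22=1)
  nb #.#.#: next=.  (t=1,i=3, bit21=0)
  nb #.#..: next=.  (t=2,i=19, bit20=0)
  nb #..##: next=.  (t=0,i=2, bit19=0)
  nb #..#.: next=.  (t=3,i=9, bit18=0)
  nb #...#: next=#  (t=0,i=6, bit17=1)
  nb #....: next=.  (t=1,i=20, bit16=0)
  nb .####: next=#  (t=1,i=12, bit15=1)
  nb .###.: next=.  (t=0,i=9, bit14=0)
  nb .##.#: next=#  (t=0,i=15, bit13=1)
  nb .##..: next=.  (t=0,i=4, bit12=0)
  nb .#.##: next=.  (t=1,i=4, bit11=0)
  nb .#.#.: next=#  (t=1,i=2, bit10=1)
  nb .#..#: next=.  (t=2,i=20, bit9=0)
  nb .#...: next=.  (t=3,i=19, bit8=0)
  nb ..###: next=.  (t=0,i=8, bit7=0)
  nb ..##.: next=#  (t=0,i=3, bit6=1)
  nb ..#.#: next=#  (t=1,i=1, bit5=1)
  nb ..#..: next=.  (t=3,i=10, bit4=0)
  nb ...##: next=#  (t=0,i=7, bit3=1)
  nb ...#.: next=#  (t=1,i=0, bit2=1)
  nb ....#: next=.  (t=1,i=21, bit1=0)
  nb .....: next=#  (t=2,i=5, bit0=1)
  bits 11100111010000101010010001101101 = 3879904365

3879904365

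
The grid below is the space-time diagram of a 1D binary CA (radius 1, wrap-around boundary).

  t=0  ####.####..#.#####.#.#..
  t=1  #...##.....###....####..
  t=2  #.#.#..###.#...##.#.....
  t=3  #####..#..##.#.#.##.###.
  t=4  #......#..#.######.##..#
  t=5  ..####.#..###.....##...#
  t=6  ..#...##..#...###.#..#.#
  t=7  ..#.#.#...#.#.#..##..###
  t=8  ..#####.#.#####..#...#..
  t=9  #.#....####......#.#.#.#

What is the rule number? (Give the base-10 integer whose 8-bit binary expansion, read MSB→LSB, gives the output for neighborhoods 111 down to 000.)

45

  ###|.  b7=0 t=0,i=1
  ##.|.  b6=0 t=0,i=3
  #.#|#  b5=1 t=0,i=4
  #..|.  b4=0 t=0,i=9
  .##|#  b3=1 t=0,i=0
  .#.|#  b2=1 t=0,i=11
  ..#|.  b1=0 t=0,i=10
  ...|#  b0=1 t=1,i=2
  bits 00101101 = 45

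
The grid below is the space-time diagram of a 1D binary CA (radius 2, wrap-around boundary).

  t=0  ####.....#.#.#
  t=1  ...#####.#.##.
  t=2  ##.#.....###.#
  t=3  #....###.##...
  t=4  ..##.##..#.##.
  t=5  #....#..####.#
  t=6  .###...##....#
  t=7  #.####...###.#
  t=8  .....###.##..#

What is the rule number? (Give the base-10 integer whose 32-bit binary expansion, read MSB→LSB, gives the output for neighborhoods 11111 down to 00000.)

292505763

  [31] ##### => .  t=0,i=1
  [30] ####. => .  t=0,i=2
  [29] ###.# => .  t=1,i=7
  [28] ###.. => #  t=0,i=3
  [27] ##.## => .  t=2,i=12
  [26] ##.#. => .  t=1,i=8
  [25] ##..# => .  t=4,i=7
  [24] ##... => #  t=0,i=4
  [23] #.### => .  t=0,i=13
  [22] #.##. => #  t=1,i=11
  [21] #.#.# => #  t=0,i=11
  [20] #.#.. => .  t=2,i=3
  [19] #..## => #  t=5,i=7
  [18] #..#. => #  t=4,i=8
  [17] #...# => #  t=3,i=12
  [16] #.... => #  t=0,i=5
  [15] .#### => .  t=0,i=0
  [14] .###. => #  t=2,i=0
  [13] .##.# => .  t=4,i=3
  [12] .##.. => .  t=1,i=12
  [11] .#.## => #  t=0,i=12
  [10] .#.#. => .  t=0,i=10
  [9] .#..# => .  t=5,i=6
  [8] .#... => .  t=2,i=4
  [7] ..### => #  t=1,i=3
  [6] ..##. => .  t=4,i=2
  [5] ..#.# => #  t=0,i=9
  [4] ..#.. => .  t=3,i=0
  [3] ...## => .  t=1,i=2
  [2] ...#. => .  t=0,i=8
  [1] ....# => #  t=0,i=7
  [0] ..... => #  t=0,i=6
  bits 00010001011011110100100010100011 = 292505763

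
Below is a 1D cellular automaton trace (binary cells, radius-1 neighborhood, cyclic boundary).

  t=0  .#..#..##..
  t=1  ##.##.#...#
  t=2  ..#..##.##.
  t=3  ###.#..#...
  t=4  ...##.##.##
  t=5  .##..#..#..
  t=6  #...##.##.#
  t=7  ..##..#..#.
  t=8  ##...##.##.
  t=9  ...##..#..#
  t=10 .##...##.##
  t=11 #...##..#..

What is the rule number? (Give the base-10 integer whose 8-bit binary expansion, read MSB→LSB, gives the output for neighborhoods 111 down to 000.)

39

  [7] ### => .  t=1,i=0
  [6] ##. => .  t=0,i=8
  [5] #.# => #  t=1,i=2
  [4] #.. => .  t=0,i=2
  [3] .## => .  t=0,i=7
  [2] .#. => #  t=0,i=1
  [1] ..# => #  t=0,i=0
  [0] ... => #  t=0,i=10
  bits 00100111 = 39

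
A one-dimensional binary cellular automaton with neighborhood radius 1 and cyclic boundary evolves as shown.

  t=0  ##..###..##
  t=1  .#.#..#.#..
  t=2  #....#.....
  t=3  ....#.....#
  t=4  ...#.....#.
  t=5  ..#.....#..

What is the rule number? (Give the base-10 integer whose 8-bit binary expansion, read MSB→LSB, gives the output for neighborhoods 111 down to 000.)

  ### -> .   bit 7 = 0  t=0,i=0
  ##. -> #   bit 6 = 1  t=0,i=1
  #.# -> .   bit 5 = 0  t=1,i=2
  #.. -> .   bit 4 = 0  t=0,i=2
  .## -> .   bit 3 = 0  t=0,i=4
  .#. -> .   bit 2 = 0  t=1,i=1
  ..# -> #   bit 1 = 1  t=0,i=3
  ... -> .   bit 0 = 0  t=1,i=10
  bits 01000010 = 66

66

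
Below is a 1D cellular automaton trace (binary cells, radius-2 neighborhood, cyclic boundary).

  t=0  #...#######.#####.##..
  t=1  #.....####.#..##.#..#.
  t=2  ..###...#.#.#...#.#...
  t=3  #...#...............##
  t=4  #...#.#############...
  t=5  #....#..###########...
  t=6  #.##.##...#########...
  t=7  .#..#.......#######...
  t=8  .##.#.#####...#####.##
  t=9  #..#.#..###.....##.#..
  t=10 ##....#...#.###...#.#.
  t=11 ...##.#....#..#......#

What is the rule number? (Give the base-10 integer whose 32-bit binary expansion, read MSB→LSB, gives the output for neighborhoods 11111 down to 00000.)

3724610067

  ##### -> #   bit 31 = 1  t=0,i=6
  ####. -> #   bit 30 = 1  t=0,i=9
  ###.# -> .   bit 29 = 0  t=0,i=10
  ###.. -> #   bit 28 = 1  t=2,i=4
  ##.## -> #   bit 27 = 1  t=0,i=11
  ##.#. -> #   bit 26 = 1  t=1,i=10
  ##..# -> #   bit 25 = 1  t=0,i=20
  ##... -> .   bit 24 = 0  t=2,i=5
  #.### -> .   bit 23 = 0  t=0,i=12
  #.##. -> .   bit 22 = 0  t=0,i=18
  #.#.# -> .   bit 21 = 0  t=2,i=10
  #.#.. -> .   bit 20 = 0  t=1,i=0
  #..## -> .   bit 19 = 0  t=1,i=13
  #..#. -> .   bit 18 = 0  t=0,i=21
  #...# -> .   bit 17 = 0  t=0,i=2
  #.... -> #   bit 16 = 1  t=1,i=2
  .#### -> .   bit 15 = 0  t=0,i=5
  .###. -> .   bit 14 = 0  t=2,i=3
  .##.# -> .   bit 13 = 0  t=1,i=15
  .##.. -> .   bit 12 = 0  t=0,i=19
  .#.## -> #   bit 11 = 1  t=4,i=5
  .#.#. -> .   bit 10 = 0  t=1,i=21
  .#..# -> #   bit 9 = 1  t=1,i=12
  .#... -> .   bit 8 = 0  t=0,i=1
  ..### -> .   bit 7 = 0  t=0,i=4
  ..##. -> .   bit 6 = 0  t=1,i=14
  ..#.# -> .   bit 5 = 0  t=1,i=20
  ..#.. -> #   bit 4 = 1  t=0,i=0
  ...## -> .   bit 3 = 0  t=0,i=3
  ...#. -> .   bit 2 = 0  t=2,i=7
  ....# -> #   bit 1 = 1  t=1,i=4
  ..... -> #   bit 0 = 1  t=1,i=3
  bits 11011110000000010000101000010011 = 3724610067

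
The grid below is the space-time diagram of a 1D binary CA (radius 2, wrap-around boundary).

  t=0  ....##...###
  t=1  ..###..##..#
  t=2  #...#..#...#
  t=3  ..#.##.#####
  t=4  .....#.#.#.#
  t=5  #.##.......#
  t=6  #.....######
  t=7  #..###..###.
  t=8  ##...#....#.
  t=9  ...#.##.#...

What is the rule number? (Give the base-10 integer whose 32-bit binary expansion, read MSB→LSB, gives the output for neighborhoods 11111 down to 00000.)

2962367323

  [31] ##### => #  t=3,i=9
  [30] ####. => .  t=3,i=10
  [29] ###.# => #  t=7,i=10
  [28] ###.. => #  t=0,i=11
  [27] ##.## => .  t=3,i=6
  [26] ##.#. => .  t=7,i=11
  [25] ##..# => .  t=1,i=5
  [24] ##... => .  t=0,i=0
  [23] #.### => #  t=3,i=7
  [22] #.##. => .  t=3,i=4
  [21] #.#.# => .  t=4,i=7
  [20] #.#.. => #  t=4,i=11
  [19] #..## => .  t=1,i=1
  [18] #..#. => .  t=1,i=10
  [17] #...# => #  t=0,i=7
  [16] #.... => .  t=0,i=1
  [15] .#### => .  t=3,i=8
  [14] .###. => .  t=0,i=10
  [13] .##.# => #  t=3,i=5
  [12] .##.. => .  t=0,i=5
  [11] .#.## => .  t=3,i=3
  [10] .#.#. => .  t=4,i=6
  [9] .#..# => #  t=1,i=0
  [8] .#... => #  t=2,i=8
  [7] ..### => .  t=0,i=9
  [6] ..##. => #  t=0,i=4
  [5] ..#.# => .  t=3,i=2
  [4] ..#.. => #  t=1,i=11
  [3] ...## => #  t=0,i=3
  [2] ...#. => .  t=2,i=3
  [1] ....# => #  t=0,i=2
  [0] ..... => #  t=4,i=2
  bits 10110000100100100010001101011011 = 2962367323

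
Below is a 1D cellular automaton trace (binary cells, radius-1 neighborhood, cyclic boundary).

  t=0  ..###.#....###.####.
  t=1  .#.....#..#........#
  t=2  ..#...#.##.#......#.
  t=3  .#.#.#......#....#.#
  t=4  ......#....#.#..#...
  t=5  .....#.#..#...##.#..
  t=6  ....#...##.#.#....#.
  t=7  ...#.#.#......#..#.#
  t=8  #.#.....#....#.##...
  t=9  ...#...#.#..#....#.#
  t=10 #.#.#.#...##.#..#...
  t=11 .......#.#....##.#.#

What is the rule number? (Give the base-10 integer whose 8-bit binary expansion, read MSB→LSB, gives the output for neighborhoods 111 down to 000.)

  ###|.  b7=0 t=0,i=3
  ##.|.  b6=0 t=0,i=4
  #.#|.  b5=0 t=0,i=5
  #..|#  b4=1 t=0,i=7
  .##|.  b3=0 t=0,i=2
  .#.|.  b2=0 t=0,i=6
  ..#|#  b1=1 t=0,i=1
  ...|.  b0=0 t=0,i=0
  bits 00010010 = 18

18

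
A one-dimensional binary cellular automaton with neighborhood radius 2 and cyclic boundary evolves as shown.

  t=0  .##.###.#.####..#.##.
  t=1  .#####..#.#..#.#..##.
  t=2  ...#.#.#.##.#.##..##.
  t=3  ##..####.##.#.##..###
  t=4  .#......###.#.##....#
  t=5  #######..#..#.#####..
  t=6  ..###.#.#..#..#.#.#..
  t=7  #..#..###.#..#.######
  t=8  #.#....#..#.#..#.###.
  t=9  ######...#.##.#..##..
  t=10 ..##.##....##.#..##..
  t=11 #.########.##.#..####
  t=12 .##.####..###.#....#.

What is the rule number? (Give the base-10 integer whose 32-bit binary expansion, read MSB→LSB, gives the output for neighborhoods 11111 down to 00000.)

  nb #####: next=#  (t=1,i=3, bit31=1)
  nb ####.: next=.  (t=0,i=12, bit30=0)
  nb ###.#: next=.  (t=0,i=6, bit29=0)
  nb ###..: next=#  (t=0,i=13, bit28=1)
  nb ##.##: next=#  (t=0,i=3, bit27=1)
  nb ##.#.: next=.  (t=0,i=7, bit26=0)
  nb ##..#: next=.  (t=0,i=14, bit25=0)
  nb ##...: next=#  (t=2,i=20, bit24=1)
  nb #.###: next=#  (t=0,i=4, bit23=1)
  nb #.##.: next=#  (t=0,i=18, bit22=1)
  nb #.#.#: next=#  (t=0,i=8, bit21=1)
  nb #.#..: next=#  (t=1,i=10, bit20=1)
  nb #..##: next=.  (t=0,i=0, bit19=0)
  nb #..#.: next=#  (t=0,i=15, bit18=1)
  nb #...#: next=.  (t=9,i=7, bit17=0)
  nb #....: next=#  (t=2,i=0, bit16=1)
  nb .####: next=.  (t=0,i=11, bit15=0)
  nb .###.: next=#  (t=0,i=5, bit14=1)
  nb .##.#: next=#  (t=0,i=2, bit13=1)
  nb .##..: next=#  (t=0,i=19, bit12=1)
  nb .#.##: next=.  (t=0,i=9, bit11=0)
  nb .#.#.: next=#  (t=1,i=9, bit10=1)
  nb .#..#: next=.  (t=1,i=11, bit9=0)
  nb .#...: next=#  (t=4,i=2, bit8=1)
  nb ..###: next=.  (t=1,i=1, bit7=0)
  nb ..##.: next=#  (t=0,i=1, bit6=1)
  nb ..#.#: next=.  (t=0,i=16, bit5=0)
  nb ..#..: next=.  (t=5,i=9, bit4=0)
  nb ...##: next=.  (t=4,i=7, bit3=0)
  nb ...#.: next=.  (t=2,i=2, bit2=0)
  nb ....#: next=#  (t=2,i=1, bit1=1)
  nb .....: next=#  (t=4,i=4, bit0=1)
  bits 10011001111101010111010101000011 = 2583000387

2583000387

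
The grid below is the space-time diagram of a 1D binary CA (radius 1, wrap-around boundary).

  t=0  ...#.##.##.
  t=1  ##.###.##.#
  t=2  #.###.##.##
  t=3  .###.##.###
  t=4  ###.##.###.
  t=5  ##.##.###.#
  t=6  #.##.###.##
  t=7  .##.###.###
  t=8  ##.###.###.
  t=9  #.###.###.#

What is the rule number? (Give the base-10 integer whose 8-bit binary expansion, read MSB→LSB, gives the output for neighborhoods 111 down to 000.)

  [7] ### => #  t=1,i=0
  [6] ##. => .  t=0,i=6
  [5] #.# => #  t=0,i=4
  [4] #.. => #  t=0,i=10
  [3] .## => #  t=0,i=5
  [2] .#. => #  t=0,i=3
  [1] ..# => .  t=0,i=2
  [0] ... => #  t=0,i=0
  bits 10111101 = 189

189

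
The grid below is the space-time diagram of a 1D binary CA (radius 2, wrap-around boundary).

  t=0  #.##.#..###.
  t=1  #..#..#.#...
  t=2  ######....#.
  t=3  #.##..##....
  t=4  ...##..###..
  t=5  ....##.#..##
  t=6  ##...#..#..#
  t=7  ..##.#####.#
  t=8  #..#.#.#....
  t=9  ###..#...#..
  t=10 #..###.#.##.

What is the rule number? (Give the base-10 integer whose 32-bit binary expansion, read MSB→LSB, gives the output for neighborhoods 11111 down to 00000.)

2208772752

  [31] ##### => #  t=2,i=2
  [30] ####. => .  t=2,i=4
  [29] ###.# => .  t=0,i=10
  [28] ###.. => .  t=2,i=5
  [27] ##.## => .  t=7,i=4
  [26] ##.#. => .  t=0,i=4
  [25] ##..# => #  t=3,i=4
  [24] ##... => #  t=2,i=6
  [23] #.### => #  t=2,i=0
  [22] #.##. => .  t=0,i=2
  [21] #.#.# => #  t=0,i=0
  [20] #.#.. => .  t=0,i=5
  [19] #..## => .  t=0,i=7
  [18] #..#. => #  t=1,i=2
  [17] #...# => #  t=1,i=10
  [16] #.... => #  t=2,i=7
  [15] .#### => .  t=2,i=1
  [14] .###. => .  t=0,i=9
  [13] .##.# => #  t=0,i=3
  [12] .##.. => #  t=3,i=3
  [11] .#.## => .  t=0,i=1
  [10] .#.#. => .  t=1,i=7
  [9] .#..# => #  t=0,i=6
  [8] .#... => .  t=1,i=9
  [7] ..### => #  t=0,i=8
  [6] ..##. => .  t=3,i=6
  [5] ..#.# => .  t=1,i=6
  [4] ..#.. => #  t=1,i=0
  [3] ...## => .  t=4,i=2
  [2] ...#. => .  t=1,i=11
  [1] ....# => .  t=2,i=8
  [0] ..... => .  t=4,i=0
  bits 10000011101001110011001010010000 = 2208772752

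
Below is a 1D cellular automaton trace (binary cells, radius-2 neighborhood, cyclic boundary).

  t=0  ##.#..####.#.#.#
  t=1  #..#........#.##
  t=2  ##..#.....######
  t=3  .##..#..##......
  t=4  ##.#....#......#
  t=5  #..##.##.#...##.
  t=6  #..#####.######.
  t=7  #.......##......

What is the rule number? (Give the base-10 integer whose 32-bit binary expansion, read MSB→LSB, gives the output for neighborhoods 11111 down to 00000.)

  [31] ##### => .  t=2,i=12
  [30] ####. => .  t=0,i=8
  [29] ###.# => .  t=0,i=1
  [28] ###.. => #  t=1,i=0
  [27] ##.## => #  t=5,i=5
  [26] ##.#. => .  t=0,i=2
  [25] ##..# => #  t=1,i=1
  [24] ##... => .  t=3,i=10
  [23] #.### => #  t=0,i=15
  [22] #.##. => #  t=5,i=6
  [21] #.#.# => .  t=0,i=11
  [20] #.#.. => #  t=0,i=3
  [19] #..## => .  t=0,i=5
  [18] #..#. => .  t=1,i=2
  [17] #...# => #  t=5,i=11
  [16] #.... => .  t=1,i=5
  [15] .#### => .  t=0,i=7
  [14] .###. => #  t=0,i=0
  [13] .##.# => #  t=5,i=4
  [12] .##.. => .  t=3,i=2
  [11] .#.## => #  t=0,i=14
  [10] .#.#. => #  t=0,i=12
  [9] .#..# => .  t=0,i=4
  [8] .#... => #  t=1,i=4
  [7] ..### => .  t=0,i=6
  [6] ..##. => #  t=3,i=1
  [5] ..#.# => #  t=1,i=12
  [4] ..#.. => .  t=1,i=3
  [3] ...## => #  t=2,i=9
  [2] ...#. => #  t=1,i=11
  [1] ....# => #  t=1,i=10
  [0] ..... => .  t=1,i=6
  bits 00011010110100100110110101101110 = 449998190

449998190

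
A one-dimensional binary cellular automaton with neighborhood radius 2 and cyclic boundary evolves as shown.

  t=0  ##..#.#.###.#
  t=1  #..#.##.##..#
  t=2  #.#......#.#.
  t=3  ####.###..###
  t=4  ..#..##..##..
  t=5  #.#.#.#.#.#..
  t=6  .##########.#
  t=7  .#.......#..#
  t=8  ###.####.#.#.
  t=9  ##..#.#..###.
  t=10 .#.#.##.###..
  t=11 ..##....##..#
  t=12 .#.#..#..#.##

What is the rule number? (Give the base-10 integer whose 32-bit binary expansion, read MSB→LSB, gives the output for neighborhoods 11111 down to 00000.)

1086215571

  ##### -> .   bit 31 = 0  t=3,i=0
  ####. -> #   bit 30 = 1  t=3,i=2
  ###.# -> .   bit 29 = 0  t=0,i=10
  ###.. -> .   bit 28 = 0  t=0,i=1
  ##.## -> .   bit 27 = 0  t=0,i=11
  ##.#. -> .   bit 26 = 0  t=6,i=11
  ##..# -> .   bit 25 = 0  t=0,i=2
  ##... -> .   bit 24 = 0  t=4,i=11
  #.### -> #   bit 23 = 1  t=0,i=8
  #.##. -> .   bit 22 = 0  t=1,i=5
  #.#.# -> #   bit 21 = 1  t=0,i=6
  #.#.. -> #   bit 20 = 1  t=2,i=2
  #..## -> #   bit 19 = 1  t=1,i=11
  #..#. -> #   bit 18 = 1  t=0,i=3
  #...# -> #   bit 17 = 1  t=10,i=12
  #.... -> .   bit 16 = 0  t=2,i=4
  .#### -> .   bit 15 = 0  t=3,i=11
  .###. -> #   bit 14 = 1  t=0,i=0
  .##.# -> .   bit 13 = 0  t=1,i=6
  .##.. -> #   bit 12 = 1  t=1,i=0
  .#.## -> .   bit 11 = 0  t=0,i=7
  .#.#. -> #   bit 10 = 1  t=0,i=5
  .#..# -> .   bit 9 = 0  t=4,i=3
  .#... -> #   bit 8 = 1  t=2,i=3
  ..### -> #   bit 7 = 1  t=3,i=10
  ..##. -> .   bit 6 = 0  t=1,i=12
  ..#.# -> .   bit 5 = 0  t=0,i=4
  ..#.. -> #   bit 4 = 1  t=4,i=2
  ...## -> .   bit 3 = 0  t=11,i=7
  ...#. -> .   bit 2 = 0  t=2,i=8
  ....# -> #   bit 1 = 1  t=2,i=7
  ..... -> #   bit 0 = 1  t=2,i=5
  bits 01000000101111100101010110010011 = 1086215571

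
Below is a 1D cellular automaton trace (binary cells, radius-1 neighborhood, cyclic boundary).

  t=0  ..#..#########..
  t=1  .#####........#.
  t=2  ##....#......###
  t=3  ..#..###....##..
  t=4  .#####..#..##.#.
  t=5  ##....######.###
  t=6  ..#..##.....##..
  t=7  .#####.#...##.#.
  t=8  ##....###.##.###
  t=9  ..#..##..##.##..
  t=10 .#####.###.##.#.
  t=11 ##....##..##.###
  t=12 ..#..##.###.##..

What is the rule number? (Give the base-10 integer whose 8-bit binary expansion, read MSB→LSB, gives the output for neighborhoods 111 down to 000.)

62

  ###|.  b7=0 t=0,i=6
  ##.|.  b6=0 t=0,i=13
  #.#|#  b5=1 t=4,i=13
  #..|#  b4=1 t=0,i=3
  .##|#  b3=1 t=0,i=5
  .#.|#  b2=1 t=0,i=2
  ..#|#  b1=1 t=0,i=1
  ...|.  b0=0 t=0,i=0
  bits 00111110 = 62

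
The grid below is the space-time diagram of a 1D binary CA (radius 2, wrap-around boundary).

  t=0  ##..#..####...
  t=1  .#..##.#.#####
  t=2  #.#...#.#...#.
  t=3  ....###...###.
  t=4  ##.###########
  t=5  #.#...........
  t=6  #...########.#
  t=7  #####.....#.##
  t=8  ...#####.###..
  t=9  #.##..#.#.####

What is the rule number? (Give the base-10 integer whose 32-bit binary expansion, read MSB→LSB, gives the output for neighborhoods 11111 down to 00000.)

1564695229

  [31] ##### => .  t=1,i=11
  [30] ####. => #  t=0,i=9
  [29] ###.# => .  t=1,i=13
  [28] ###.. => #  t=0,i=10
  [27] ##.## => #  t=4,i=2
  [26] ##.#. => #  t=1,i=0
  [25] ##..# => .  t=0,i=2
  [24] ##... => #  t=0,i=11
  [23] #.### => .  t=1,i=9
  [22] #.##. => #  t=6,i=13
  [21] #.#.# => .  t=1,i=7
  [20] #.#.. => .  t=1,i=1
  [19] #..## => .  t=0,i=6
  [18] #..#. => .  t=0,i=3
  [17] #...# => #  t=0,i=12
  [16] #.... => #  t=3,i=0
  [15] .#### => .  t=0,i=8
  [14] .###. => #  t=3,i=5
  [13] .##.# => .  t=1,i=5
  [12] .##.. => #  t=0,i=1
  [11] .#.## => #  t=1,i=8
  [10] .#.#. => .  t=2,i=1
  [9] .#..# => #  t=0,i=5
  [8] .#... => .  t=2,i=3
  [7] ..### => #  t=0,i=7
  [6] ..##. => .  t=0,i=0
  [5] ..#.# => #  t=2,i=6
  [4] ..#.. => #  t=0,i=4
  [3] ...## => #  t=0,i=13
  [2] ...#. => #  t=2,i=5
  [1] ....# => .  t=3,i=2
  [0] ..... => #  t=3,i=1
  bits 01011101010000110101101010111101 = 1564695229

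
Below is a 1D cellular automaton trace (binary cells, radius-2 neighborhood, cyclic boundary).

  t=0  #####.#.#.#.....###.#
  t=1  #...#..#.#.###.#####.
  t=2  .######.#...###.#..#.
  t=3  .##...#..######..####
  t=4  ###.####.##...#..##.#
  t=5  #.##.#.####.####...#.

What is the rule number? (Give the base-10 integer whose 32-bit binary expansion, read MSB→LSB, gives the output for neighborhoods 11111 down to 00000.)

  [31] ##### => .  t=0,i=1
  [30] ####. => .  t=0,i=3
  [29] ###.# => #  t=0,i=4
  [28] ###.. => #  t=3,i=14
  [27] ##.## => #  t=0,i=19
  [26] ##.#. => .  t=0,i=5
  [25] ##..# => .  t=3,i=15
  [24] ##... => .  t=3,i=3
  [23] #.### => .  t=0,i=20
  [22] #.##. => #  t=3,i=1
  [21] #.#.# => .  t=0,i=6
  [20] #.#.. => .  t=0,i=10
  [19] #..## => .  t=2,i=0
  [18] #..#. => #  t=1,i=6
  [17] #...# => #  t=1,i=2
  [16] #.... => #  t=0,i=12
  [15] .#### => #  t=0,i=0
  [14] .###. => #  t=0,i=17
  [13] .##.# => .  t=4,i=18
  [12] .##.. => #  t=3,i=2
  [11] .#.## => .  t=1,i=10
  [10] .#.#. => #  t=0,i=7
  [9] .#..# => #  t=1,i=5
  [8] .#... => #  t=0,i=11
  [7] ..### => #  t=0,i=16
  [6] ..##. => .  t=4,i=17
  [5] ..#.# => .  t=1,i=7
  [4] ..#.. => #  t=1,i=4
  [3] ...## => #  t=0,i=15
  [2] ...#. => #  t=1,i=3
  [1] ....# => .  t=0,i=14
  [0] ..... => #  t=0,i=13
  bits 00111000010001111101011110011101 = 944232349

944232349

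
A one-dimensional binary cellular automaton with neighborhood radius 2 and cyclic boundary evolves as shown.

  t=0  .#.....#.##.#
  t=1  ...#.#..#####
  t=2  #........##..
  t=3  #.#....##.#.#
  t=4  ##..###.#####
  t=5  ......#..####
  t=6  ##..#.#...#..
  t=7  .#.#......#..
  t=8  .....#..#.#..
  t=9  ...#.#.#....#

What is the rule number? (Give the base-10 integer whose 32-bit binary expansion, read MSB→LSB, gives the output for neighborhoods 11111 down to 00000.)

2774906906

  ##### -> #   bit 31 = 1  t=1,i=10
  ####. -> .   bit 30 = 0  t=1,i=11
  ###.# -> #   bit 29 = 1  t=4,i=6
  ###.. -> .   bit 28 = 0  t=1,i=12
  ##.## -> .   bit 27 = 0  t=4,i=7
  ##.#. -> #   bit 26 = 1  t=0,i=11
  ##..# -> .   bit 25 = 0  t=2,i=11
  ##... -> #   bit 24 = 1  t=1,i=0
  #.### -> .   bit 23 = 0  t=4,i=8
  #.##. -> #   bit 22 = 1  t=0,i=9
  #.#.# -> #   bit 21 = 1  t=0,i=12
  #.#.. -> .   bit 20 = 0  t=0,i=1
  #..## -> .   bit 19 = 0  t=1,i=7
  #..#. -> #   bit 18 = 1  t=2,i=12
  #...# -> .   bit 17 = 0  t=1,i=1
  #.... -> #   bit 16 = 1  t=0,i=3
  .#### -> #   bit 15 = 1  t=1,i=9
  .###. -> .   bit 14 = 0  t=4,i=5
  .##.# -> #   bit 13 = 1  t=0,i=10
  .##.. -> #   bit 12 = 1  t=2,i=10
  .#.## -> #   bit 11 = 1  t=0,i=8
  .#.#. -> .   bit 10 = 0  t=0,i=0
  .#..# -> .   bit 9 = 0  t=1,i=6
  .#... -> .   bit 8 = 0  t=0,i=2
  ..### -> .   bit 7 = 0  t=1,i=8
  ..##. -> .   bit 6 = 0  t=2,i=9
  ..#.# -> .   bit 5 = 0  t=0,i=7
  ..#.. -> #   bit 4 = 1  t=2,i=0
  ...## -> #   bit 3 = 1  t=2,i=8
  ...#. -> .   bit 2 = 0  t=0,i=6
  ....# -> #   bit 1 = 1  t=0,i=5
  ..... -> .   bit 0 = 0  t=0,i=4
  bits 10100101011001011011100000011010 = 2774906906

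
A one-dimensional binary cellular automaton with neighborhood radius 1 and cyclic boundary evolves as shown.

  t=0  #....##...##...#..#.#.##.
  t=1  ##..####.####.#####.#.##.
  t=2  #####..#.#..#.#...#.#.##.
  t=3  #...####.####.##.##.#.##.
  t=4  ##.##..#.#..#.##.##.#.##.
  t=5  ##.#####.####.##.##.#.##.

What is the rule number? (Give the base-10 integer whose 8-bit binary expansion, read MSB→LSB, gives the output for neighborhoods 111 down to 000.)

  nb ###: next=.  (t=1,i=5, bit7=0)
  nb ##.: next=#  (t=0,i=6, bit6=1)
  nb #.#: next=.  (t=0,i=19, bit5=0)
  nb #..: next=#  (t=0,i=1, bit4=1)
  nb .##: next=#  (t=0,i=5, bit3=1)
  nb .#.: next=#  (t=0,i=0, bit2=1)
  nb ..#: next=#  (t=0,i=4, bit1=1)
  nb ...: next=.  (t=0,i=2, bit0=0)
  bits 01011110 = 94

94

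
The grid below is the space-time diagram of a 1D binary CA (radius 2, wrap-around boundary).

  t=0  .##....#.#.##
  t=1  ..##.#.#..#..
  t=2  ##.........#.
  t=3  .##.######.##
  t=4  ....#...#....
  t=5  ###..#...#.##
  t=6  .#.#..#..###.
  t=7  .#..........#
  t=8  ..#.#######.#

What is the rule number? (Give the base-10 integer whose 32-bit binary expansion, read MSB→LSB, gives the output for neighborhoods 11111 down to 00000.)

1132468523

  [31] ##### => .  t=3,i=6
  [30] ####. => #  t=3,i=8
  [29] ###.# => .  t=3,i=9
  [28] ###.. => .  t=5,i=2
  [27] ##.## => .  t=0,i=0
  [26] ##.#. => .  t=1,i=4
  [25] ##..# => #  t=5,i=3
  [24] ##... => #  t=0,i=3
  [23] #.### => #  t=3,i=4
  [22] #.##. => .  t=0,i=1
  [21] #.#.# => .  t=0,i=9
  [20] #.#.. => .  t=1,i=7
  [19] #..## => .  t=6,i=8
  [18] #..#. => .  t=1,i=9
  [17] #...# => .  t=4,i=6
  [16] #.... => .  t=0,i=4
  [15] .#### => .  t=3,i=5
  [14] .###. => .  t=6,i=10
  [13] .##.# => .  t=0,i=12
  [12] .##.. => #  t=0,i=2
  [11] .#.## => #  t=0,i=10
  [10] .#.#. => .  t=0,i=8
  [9] .#..# => .  t=1,i=8
  [8] .#... => #  t=1,i=11
  [7] ..### => .  t=6,i=9
  [6] ..##. => .  t=1,i=2
  [5] ..#.# => #  t=0,i=7
  [4] ..#.. => .  t=1,i=10
  [3] ...## => #  t=1,i=1
  [2] ...#. => .  t=0,i=6
  [1] ....# => #  t=0,i=5
  [0] ..... => #  t=2,i=4
  bits 01000011100000000001100100101011 = 1132468523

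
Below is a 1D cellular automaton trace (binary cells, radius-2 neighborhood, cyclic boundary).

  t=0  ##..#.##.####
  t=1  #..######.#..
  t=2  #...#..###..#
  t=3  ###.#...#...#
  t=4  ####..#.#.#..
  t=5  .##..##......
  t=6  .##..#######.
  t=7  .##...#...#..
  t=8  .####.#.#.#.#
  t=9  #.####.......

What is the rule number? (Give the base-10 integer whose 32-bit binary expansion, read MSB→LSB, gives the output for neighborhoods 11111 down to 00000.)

  nb #####: next=.  (t=0,i=11, bit31=0)
  nb ####.: next=#  (t=0,i=0, bit30=1)
  nb ###.#: next=#  (t=1,i=8, bit29=1)
  nb ###..: next=.  (t=0,i=1, bit28=0)
  nb ##.##: next=#  (t=0,i=8, bit27=1)
  nb ##.#.: next=#  (t=1,i=9, bit26=1)
  nb ##..#: next=.  (t=0,i=2, bit25=0)
  nb ##...: next=#  (t=2,i=1, bit24=1)
  nb #.###: next=.  (t=0,i=9, bit23=0)
  nb #.##.: next=#  (t=0,i=6, bit22=1)
  nb #.#.#: next=.  (t=4,i=8, bit21=0)
  nb #.#..: next=.  (t=1,i=10, bit20=0)
  nb #..##: next=.  (t=1,i=2, bit19=0)
  nb #..#.: next=#  (t=0,i=3, bit18=1)
  nb #...#: next=#  (t=2,i=2, bit17=1)
  nb #....: next=#  (t=5,i=8, bit16=1)
  nb .####: next=#  (t=0,i=10, bit15=1)
  nb .###.: next=#  (t=2,i=8, bit14=1)
  nb .##.#: next=#  (t=0,i=7, bit13=1)
  nb .##..: next=#  (t=2,i=0, bit12=1)
  nb .#.##: next=#  (t=0,i=5, bit11=1)
  nb .#.#.: next=.  (t=4,i=7, bit10=0)
  nb .#..#: next=.  (t=1,i=1, bit9=0)
  nb .#...: next=.  (t=3,i=5, bit8=0)
  nb ..###: next=.  (t=1,i=3, bit7=0)
  nb ..##.: next=#  (t=2,i=12, bit6=1)
  nb ..#.#: next=#  (t=0,i=4, bit5=1)
  nb ..#..: next=#  (t=1,i=0, bit4=1)
  nb ...##: next=.  (t=3,i=11, bit3=0)
  nb ...#.: next=.  (t=2,i=3, bit2=0)
  nb ....#: next=.  (t=5,i=12, bit1=0)
  nb .....: next=#  (t=5,i=9, bit0=1)
  bits 01101101010001111111100001110001 = 1833433201

1833433201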